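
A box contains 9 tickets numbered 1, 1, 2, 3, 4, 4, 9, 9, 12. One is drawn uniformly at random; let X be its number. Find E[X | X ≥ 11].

12

P(X ≥ 11) = 1/9.
Σ over the event: 12·1/9 = 4/3.
E[X | X ≥ 11] = (4/3) / (1/9) = 12.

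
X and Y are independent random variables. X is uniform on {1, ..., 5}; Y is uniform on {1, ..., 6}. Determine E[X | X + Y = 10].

9/2

Outcomes with X + Y = 10: (4,6), (5,5), each with probability 1/30.
E[X | X + Y = 10] = (4 + 5) / 2 = 9/2.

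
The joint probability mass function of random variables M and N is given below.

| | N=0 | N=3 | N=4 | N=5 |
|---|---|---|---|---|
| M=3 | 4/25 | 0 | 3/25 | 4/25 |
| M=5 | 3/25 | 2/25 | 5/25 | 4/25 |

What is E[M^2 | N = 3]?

25

P(N = 3) = 2/25.
Σ M^2·P over the event = 25·(2/25) = 2.
E[M^2 | N = 3] = (2) / (2/25) = 25.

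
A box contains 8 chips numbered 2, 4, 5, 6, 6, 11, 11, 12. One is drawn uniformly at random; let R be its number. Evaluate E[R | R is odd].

P(R is odd) = 3/8.
Σ over the event: 5·1/8 + 11·1/4 = 27/8.
E[R | R is odd] = (27/8) / (3/8) = 9.

9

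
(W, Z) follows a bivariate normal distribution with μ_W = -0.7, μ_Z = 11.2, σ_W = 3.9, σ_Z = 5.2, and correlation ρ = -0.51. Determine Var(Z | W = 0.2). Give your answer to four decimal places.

The conditional variance in a bivariate normal is σ_Z²(1 − ρ²), independent of x.
Var(Z | W=0.2) = (5.2)²·(1 − (-0.51)²) = 27.04·0.7399 = 20.0069.

20.0069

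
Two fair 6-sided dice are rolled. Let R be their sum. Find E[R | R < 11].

P(R < 11) = 11/12.
E[R | R < 11] = (109/18) / (11/12) = 218/33.

218/33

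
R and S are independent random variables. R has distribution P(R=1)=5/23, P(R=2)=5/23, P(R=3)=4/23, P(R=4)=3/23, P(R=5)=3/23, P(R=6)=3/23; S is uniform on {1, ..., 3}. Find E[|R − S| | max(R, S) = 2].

P(max(R, S) = 2) = 5/23.
Summing |R−S|·P(x,y) over outcomes with max(R, S) = 2 gives 10/69.
E[|R − S| | max(R, S) = 2] = (10/69) / (5/23) = 2/3.

2/3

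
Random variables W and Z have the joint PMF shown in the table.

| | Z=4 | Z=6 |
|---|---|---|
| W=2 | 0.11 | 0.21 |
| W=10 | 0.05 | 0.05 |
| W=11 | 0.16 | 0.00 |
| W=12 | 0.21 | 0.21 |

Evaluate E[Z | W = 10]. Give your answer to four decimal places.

5.0000

P(W = 10) = 0.10.
Summing Z·P(W=x,Z=y) over the conditioning event gives 0.50.
E[Z | W = 10] = (0.50) / (0.10) = 5.0000.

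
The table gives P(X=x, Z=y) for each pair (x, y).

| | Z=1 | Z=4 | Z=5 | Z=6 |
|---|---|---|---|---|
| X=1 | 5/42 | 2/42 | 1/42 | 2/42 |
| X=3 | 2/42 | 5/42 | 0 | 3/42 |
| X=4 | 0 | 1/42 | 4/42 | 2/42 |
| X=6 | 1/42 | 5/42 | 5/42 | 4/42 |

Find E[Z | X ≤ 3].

7/2

P(X ≤ 3) = 10/21.
Σ Z·P over the event = 1·(5/42) + 4·(2/42) + 5·(1/42) + 6·(2/42) + 1·(2/42) + 4·(5/42) + 6·(3/42) = 5/3.
E[Z | X ≤ 3] = (5/3) / (10/21) = 7/2.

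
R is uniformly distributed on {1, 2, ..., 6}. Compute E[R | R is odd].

3

Given R is odd, R is equally likely to be any of {1, 3, 5}.
E[R | R is odd] = (1 + 3 + 5) / 3 = 3.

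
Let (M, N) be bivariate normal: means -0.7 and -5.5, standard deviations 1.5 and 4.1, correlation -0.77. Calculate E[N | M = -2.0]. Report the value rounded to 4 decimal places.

-2.7639

For a bivariate normal, E[N | M=x] = μ_N + ρ·(σ_N/σ_M)·(x − μ_M).
E[N | M=-2.0] = -5.5 + (-0.77)·(4.1/1.5)·(-2.0 − (-0.7)) = -5.5 + (-2.1047)·(-1.3) = -2.7639.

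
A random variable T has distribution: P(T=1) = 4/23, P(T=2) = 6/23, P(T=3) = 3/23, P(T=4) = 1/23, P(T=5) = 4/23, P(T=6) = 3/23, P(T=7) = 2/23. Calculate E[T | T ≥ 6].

32/5

P(T ≥ 6) = 5/23.
Σ over the event: 6·3/23 + 7·2/23 = 32/23.
E[T | T ≥ 6] = (32/23) / (5/23) = 32/5.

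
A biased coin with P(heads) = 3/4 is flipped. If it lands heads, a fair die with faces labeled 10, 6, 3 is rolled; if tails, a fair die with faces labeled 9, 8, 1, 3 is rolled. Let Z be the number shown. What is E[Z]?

E[Z | heads] = (10+6+3)/3 = 19/3.
E[Z | tails] = (9+8+1+3)/4 = 21/4.
By the law of total expectation,
E[Z] = (3/4)·(19/3) + (1/4)·(21/4) = 97/16.

97/16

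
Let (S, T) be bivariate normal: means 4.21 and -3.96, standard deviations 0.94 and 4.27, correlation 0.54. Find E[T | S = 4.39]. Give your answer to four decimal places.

E[T | S=x] = μ_T + ρ(σ_T/σ_S)(x − μ_S) for jointly normal variables.
E[T | S=4.39] = -3.96 + (0.54)·(4.27/0.94)·(4.39 − (4.21)) = -3.96 + (2.453)·(0.18) = -3.5185.

-3.5185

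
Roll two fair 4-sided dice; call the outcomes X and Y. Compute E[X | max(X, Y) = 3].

P(max(X, Y) = 3) = 5/16.
Summing X·P(x,y) over outcomes with max(X, Y) = 3 gives 3/4.
E[X | max(X, Y) = 3] = (3/4) / (5/16) = 12/5.

12/5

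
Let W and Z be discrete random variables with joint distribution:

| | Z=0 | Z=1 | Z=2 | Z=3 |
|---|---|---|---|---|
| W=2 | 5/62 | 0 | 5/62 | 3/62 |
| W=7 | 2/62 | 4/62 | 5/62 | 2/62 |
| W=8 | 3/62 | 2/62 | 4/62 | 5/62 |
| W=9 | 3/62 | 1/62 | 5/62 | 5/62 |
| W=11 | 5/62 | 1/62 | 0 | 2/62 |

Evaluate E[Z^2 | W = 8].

P(W = 8) = 7/31.
Σ Z^2·P over the event = 0·(3/62) + 1·(2/62) + 4·(4/62) + 9·(5/62) = 63/62.
E[Z^2 | W = 8] = (63/62) / (7/31) = 9/2.

9/2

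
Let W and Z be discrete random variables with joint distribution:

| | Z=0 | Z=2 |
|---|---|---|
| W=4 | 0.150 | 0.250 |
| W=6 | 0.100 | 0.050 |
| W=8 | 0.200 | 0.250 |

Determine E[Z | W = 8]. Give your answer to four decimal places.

1.1111

P(W = 8) = 0.450.
Σ Z·P over the event = 0·(0.200) + 2·(0.250) = 0.500.
E[Z | W = 8] = (0.500) / (0.450) = 1.1111.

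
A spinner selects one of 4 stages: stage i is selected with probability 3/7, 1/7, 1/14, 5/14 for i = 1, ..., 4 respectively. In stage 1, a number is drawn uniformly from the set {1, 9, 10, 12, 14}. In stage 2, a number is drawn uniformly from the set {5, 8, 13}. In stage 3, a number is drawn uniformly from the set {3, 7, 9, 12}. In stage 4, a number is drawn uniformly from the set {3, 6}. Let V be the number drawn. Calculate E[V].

E[V | stage 1] = (1+9+10+12+14)/5 = 46/5.
E[V | stage 2] = (5+8+13)/3 = 26/3.
E[V | stage 3] = (3+7+9+12)/4 = 31/4.
E[V | stage 4] = (3+6)/2 = 9/2.
E[V] = (3/7)·(46/5) + (1/7)·(26/3) + (1/14)·(31/4) + (5/14)·(9/2) = 881/120.

881/120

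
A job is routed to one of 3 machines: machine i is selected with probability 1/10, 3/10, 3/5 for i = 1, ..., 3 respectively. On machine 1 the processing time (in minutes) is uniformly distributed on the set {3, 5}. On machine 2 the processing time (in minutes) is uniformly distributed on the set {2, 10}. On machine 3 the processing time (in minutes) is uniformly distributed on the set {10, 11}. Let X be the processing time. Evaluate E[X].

E[X | machine 1] = (3+5)/2 = 4.
E[X | machine 2] = (2+10)/2 = 6.
E[X | machine 3] = (10+11)/2 = 21/2.
E[X] = (1/10)·(4) + (3/10)·(6) + (3/5)·(21/2) = 17/2.

17/2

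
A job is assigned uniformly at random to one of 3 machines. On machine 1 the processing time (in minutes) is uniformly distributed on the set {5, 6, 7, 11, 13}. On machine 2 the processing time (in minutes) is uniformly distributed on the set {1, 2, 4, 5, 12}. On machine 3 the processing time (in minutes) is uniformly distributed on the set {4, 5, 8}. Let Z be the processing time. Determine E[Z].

283/45

E[Z | machine 1] = (5+6+7+11+13)/5 = 42/5.
E[Z | machine 2] = (1+2+4+5+12)/5 = 24/5.
E[Z | machine 3] = (4+5+8)/3 = 17/3.
E[Z] = (1/3)·(42/5) + (1/3)·(24/5) + (1/3)·(17/3) = 283/45.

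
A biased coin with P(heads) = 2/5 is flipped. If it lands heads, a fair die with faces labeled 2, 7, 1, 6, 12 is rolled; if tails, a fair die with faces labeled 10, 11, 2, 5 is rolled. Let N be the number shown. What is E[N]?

E[N | heads] = (2+7+1+6+12)/5 = 28/5.
E[N | tails] = (10+11+2+5)/4 = 7.
By the law of total expectation,
E[N] = (2/5)·(28/5) + (3/5)·(7) = 161/25.

161/25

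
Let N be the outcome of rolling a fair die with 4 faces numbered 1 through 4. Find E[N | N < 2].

Given N < 2, N is equally likely to be any of {1}.
E[N | N < 2] = (1) / 1 = 1.

1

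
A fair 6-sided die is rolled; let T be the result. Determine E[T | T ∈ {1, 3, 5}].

P(T ∈ {1, 3, 5}) = 1/2.
Σ over the event: 1·1/6 + 3·1/6 + 5·1/6 = 3/2.
E[T | T ∈ {1, 3, 5}] = (3/2) / (1/2) = 3.

3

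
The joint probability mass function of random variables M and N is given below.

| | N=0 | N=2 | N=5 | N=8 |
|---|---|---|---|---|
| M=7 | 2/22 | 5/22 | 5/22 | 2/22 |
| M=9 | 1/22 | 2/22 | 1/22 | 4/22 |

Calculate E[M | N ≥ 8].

P(N ≥ 8) = 3/11.
Summing M·P(M=x,N=y) over the conditioning event gives 25/11.
E[M | N ≥ 8] = (25/11) / (3/11) = 25/3.

25/3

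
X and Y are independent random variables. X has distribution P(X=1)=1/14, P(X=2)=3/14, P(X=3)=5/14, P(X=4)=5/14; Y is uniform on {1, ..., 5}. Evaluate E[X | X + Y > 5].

P(X + Y > 5) = 3/5.
Summing X·P(x,y) over outcomes with X + Y > 5 gives 69/35.
E[X | X + Y > 5] = (69/35) / (3/5) = 23/7.

23/7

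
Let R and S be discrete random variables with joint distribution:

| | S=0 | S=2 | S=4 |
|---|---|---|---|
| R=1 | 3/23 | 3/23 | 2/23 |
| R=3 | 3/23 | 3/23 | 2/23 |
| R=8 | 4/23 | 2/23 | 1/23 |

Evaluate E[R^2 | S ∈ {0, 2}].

P(S ∈ {0, 2}) = 18/23.
Σ R^2·P over the event = 1·(3/23) + 1·(3/23) + 9·(3/23) + 9·(3/23) + 64·(4/23) + 64·(2/23) = 444/23.
E[R^2 | S ∈ {0, 2}] = (444/23) / (18/23) = 74/3.

74/3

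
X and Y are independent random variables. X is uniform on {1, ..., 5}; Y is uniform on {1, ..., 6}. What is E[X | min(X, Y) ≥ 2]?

P(min(X, Y) ≥ 2) = 2/3.
Summing X·P(x,y) over outcomes with min(X, Y) ≥ 2 gives 7/3.
E[X | min(X, Y) ≥ 2] = (7/3) / (2/3) = 7/2.

7/2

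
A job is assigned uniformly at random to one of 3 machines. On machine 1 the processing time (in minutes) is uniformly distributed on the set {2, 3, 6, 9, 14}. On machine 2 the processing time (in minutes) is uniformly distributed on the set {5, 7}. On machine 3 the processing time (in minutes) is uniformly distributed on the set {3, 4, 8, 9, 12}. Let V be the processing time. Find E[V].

20/3

E[V | machine 1] = (2+3+6+9+14)/5 = 34/5.
E[V | machine 2] = (5+7)/2 = 6.
E[V | machine 3] = (3+4+8+9+12)/5 = 36/5.
By the law of total expectation,
E[V] = (1/3)·(34/5) + (1/3)·(6) + (1/3)·(36/5) = 20/3.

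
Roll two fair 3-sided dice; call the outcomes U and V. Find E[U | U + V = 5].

Outcomes with U + V = 5: (2,3), (3,2), each with probability 1/9.
E[U | U + V = 5] = (2 + 3) / 2 = 5/2.

5/2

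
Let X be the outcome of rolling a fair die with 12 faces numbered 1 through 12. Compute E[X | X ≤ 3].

Given X ≤ 3, X is equally likely to be any of {1, 2, 3}.
E[X | X ≤ 3] = (1 + 2 + 3) / 3 = 2.

2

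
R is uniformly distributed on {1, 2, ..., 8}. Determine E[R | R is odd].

4

Given R is odd, R is equally likely to be any of {1, 3, 5, 7}.
E[R | R is odd] = (1 + 3 + 5 + 7) / 4 = 4.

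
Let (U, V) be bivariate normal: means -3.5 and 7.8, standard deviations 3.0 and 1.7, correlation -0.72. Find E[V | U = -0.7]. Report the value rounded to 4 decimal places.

6.6576

E[V | U=x] = μ_V + ρ(σ_V/σ_U)(x − μ_U) for jointly normal variables.
E[V | U=-0.7] = 7.8 + (-0.72)·(1.7/3.0)·(-0.7 − (-3.5)) = 7.8 + (-0.408)·(2.8) = 6.6576.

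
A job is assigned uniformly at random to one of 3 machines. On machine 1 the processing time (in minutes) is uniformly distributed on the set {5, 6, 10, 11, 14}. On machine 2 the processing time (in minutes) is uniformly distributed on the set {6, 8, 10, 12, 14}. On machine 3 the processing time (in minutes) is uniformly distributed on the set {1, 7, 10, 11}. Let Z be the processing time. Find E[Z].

529/60

E[Z | machine 1] = (5+6+10+11+14)/5 = 46/5.
E[Z | machine 2] = (6+8+10+12+14)/5 = 10.
E[Z | machine 3] = (1+7+10+11)/4 = 29/4.
E[Z] = (1/3)·(46/5) + (1/3)·(10) + (1/3)·(29/4) = 529/60.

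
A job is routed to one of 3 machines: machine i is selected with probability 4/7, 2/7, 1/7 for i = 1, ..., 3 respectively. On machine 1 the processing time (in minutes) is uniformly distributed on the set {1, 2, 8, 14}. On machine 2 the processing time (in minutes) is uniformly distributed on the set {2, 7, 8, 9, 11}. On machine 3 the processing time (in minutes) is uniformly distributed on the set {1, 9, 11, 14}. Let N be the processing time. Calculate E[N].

E[N | machine 1] = (1+2+8+14)/4 = 25/4.
E[N | machine 2] = (2+7+8+9+11)/5 = 37/5.
E[N | machine 3] = (1+9+11+14)/4 = 35/4.
By the law of total expectation,
E[N] = (4/7)·(25/4) + (2/7)·(37/5) + (1/7)·(35/4) = 971/140.

971/140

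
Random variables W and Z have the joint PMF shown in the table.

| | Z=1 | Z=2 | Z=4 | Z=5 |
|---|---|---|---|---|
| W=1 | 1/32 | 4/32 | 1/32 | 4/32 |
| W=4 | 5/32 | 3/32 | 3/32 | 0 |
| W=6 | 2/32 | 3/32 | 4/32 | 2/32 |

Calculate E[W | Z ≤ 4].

P(Z ≤ 4) = 13/16.
Summing W·P(W=x,Z=y) over the conditioning event gives 13/4.
E[W | Z ≤ 4] = (13/4) / (13/16) = 4.

4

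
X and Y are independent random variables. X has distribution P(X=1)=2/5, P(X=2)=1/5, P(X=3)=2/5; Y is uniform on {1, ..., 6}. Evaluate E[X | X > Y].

P(X > Y) = 1/6.
Summing X·P(x,y) over outcomes with X > Y gives 7/15.
E[X | X > Y] = (7/15) / (1/6) = 14/5.

14/5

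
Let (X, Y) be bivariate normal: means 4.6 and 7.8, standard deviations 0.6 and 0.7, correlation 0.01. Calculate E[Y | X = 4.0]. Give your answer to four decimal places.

The regression of Y on X has slope ρ·σ_Y/σ_X and passes through (μ_X, μ_Y).
E[Y | X=4.0] = 7.8 + (0.01)·(0.7/0.6)·(4.0 − (4.6)) = 7.8 + (0.011667)·(-0.6) = 7.7930.

7.7930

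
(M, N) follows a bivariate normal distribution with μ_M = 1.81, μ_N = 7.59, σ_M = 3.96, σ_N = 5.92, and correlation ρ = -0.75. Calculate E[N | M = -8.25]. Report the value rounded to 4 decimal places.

18.8694

E[N | M=x] = μ_N + ρ(σ_N/σ_M)(x − μ_M) for jointly normal variables.
E[N | M=-8.25] = 7.59 + (-0.75)·(5.92/3.96)·(-8.25 − (1.81)) = 7.59 + (-1.12121)·(-10.06) = 18.8694.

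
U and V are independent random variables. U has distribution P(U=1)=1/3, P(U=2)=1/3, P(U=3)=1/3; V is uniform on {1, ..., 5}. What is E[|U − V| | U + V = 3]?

P(U + V = 3) = 2/15.
Summing |U−V|·P(x,y) over outcomes with U + V = 3 gives 2/15.
E[|U − V| | U + V = 3] = (2/15) / (2/15) = 1.

1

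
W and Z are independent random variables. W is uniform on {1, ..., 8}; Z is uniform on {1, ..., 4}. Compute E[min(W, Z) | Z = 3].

P(Z = 3) = 1/4.
Summing min(W,Z)·P(x,y) over outcomes with Z = 3 gives 21/32.
E[min(W, Z) | Z = 3] = (21/32) / (1/4) = 21/8.

21/8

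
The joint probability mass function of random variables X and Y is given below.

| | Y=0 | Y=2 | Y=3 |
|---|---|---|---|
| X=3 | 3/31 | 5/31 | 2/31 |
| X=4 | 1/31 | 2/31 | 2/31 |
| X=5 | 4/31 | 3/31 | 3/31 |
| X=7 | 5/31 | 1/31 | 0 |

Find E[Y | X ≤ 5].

P(X ≤ 5) = 25/31.
Summing Y·P(X=x,Y=y) over the conditioning event gives 41/31.
E[Y | X ≤ 5] = (41/31) / (25/31) = 41/25.

41/25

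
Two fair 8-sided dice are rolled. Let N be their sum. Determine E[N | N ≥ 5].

P(N ≥ 5) = 29/32.
E[N | N ≥ 5] = (139/16) / (29/32) = 278/29.

278/29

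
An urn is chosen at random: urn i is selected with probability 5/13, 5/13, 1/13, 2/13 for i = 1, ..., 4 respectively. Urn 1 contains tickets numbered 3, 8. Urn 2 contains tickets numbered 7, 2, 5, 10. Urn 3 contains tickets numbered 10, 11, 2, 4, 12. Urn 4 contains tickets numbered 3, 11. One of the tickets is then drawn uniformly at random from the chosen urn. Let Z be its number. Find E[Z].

61/10

E[Z | urn 1] = (3+8)/2 = 11/2.
E[Z | urn 2] = (7+2+5+10)/4 = 6.
E[Z | urn 3] = (10+11+2+4+12)/5 = 39/5.
E[Z | urn 4] = (3+11)/2 = 7.
E[Z] = (5/13)·(11/2) + (5/13)·(6) + (1/13)·(39/5) + (2/13)·(7) = 61/10.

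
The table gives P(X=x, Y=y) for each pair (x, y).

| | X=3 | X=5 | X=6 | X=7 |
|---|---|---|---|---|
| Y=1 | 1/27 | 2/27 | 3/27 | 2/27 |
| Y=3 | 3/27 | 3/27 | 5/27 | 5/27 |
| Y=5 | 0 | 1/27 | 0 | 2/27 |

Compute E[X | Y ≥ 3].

P(Y ≥ 3) = 19/27.
Summing X·P(X=x,Y=y) over the conditioning event gives 4.
E[X | Y ≥ 3] = (4) / (19/27) = 108/19.

108/19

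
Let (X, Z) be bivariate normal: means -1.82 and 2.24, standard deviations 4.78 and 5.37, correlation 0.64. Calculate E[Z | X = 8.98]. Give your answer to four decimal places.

10.0052

E[Z | X=x] = μ_Z + ρ(σ_Z/σ_X)(x − μ_X) for jointly normal variables.
E[Z | X=8.98] = 2.24 + (0.64)·(5.37/4.78)·(8.98 − (-1.82)) = 2.24 + (0.719)·(10.8) = 10.0052.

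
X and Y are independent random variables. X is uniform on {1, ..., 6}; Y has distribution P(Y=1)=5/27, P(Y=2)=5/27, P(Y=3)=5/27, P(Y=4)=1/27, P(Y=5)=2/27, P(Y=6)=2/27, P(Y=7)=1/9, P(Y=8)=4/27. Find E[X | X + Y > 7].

323/78

P(X + Y > 7) = 13/27.
Summing X·P(x,y) over outcomes with X + Y > 7 gives 323/162.
E[X | X + Y > 7] = (323/162) / (13/27) = 323/78.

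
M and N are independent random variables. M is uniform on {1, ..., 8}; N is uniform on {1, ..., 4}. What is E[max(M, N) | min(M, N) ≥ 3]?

67/12

P(min(M, N) ≥ 3) = 3/8.
Summing max(M,N)·P(x,y) over outcomes with min(M, N) ≥ 3 gives 67/32.
E[max(M, N) | min(M, N) ≥ 3] = (67/32) / (3/8) = 67/12.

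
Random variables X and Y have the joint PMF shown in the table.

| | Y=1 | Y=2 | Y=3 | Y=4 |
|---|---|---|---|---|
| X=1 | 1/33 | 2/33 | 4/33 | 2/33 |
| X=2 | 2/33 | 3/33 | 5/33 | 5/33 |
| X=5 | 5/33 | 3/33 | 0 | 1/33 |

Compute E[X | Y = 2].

23/8

P(Y = 2) = 8/33.
Summing X·P(X=x,Y=y) over the conditioning event gives 23/33.
E[X | Y = 2] = (23/33) / (8/33) = 23/8.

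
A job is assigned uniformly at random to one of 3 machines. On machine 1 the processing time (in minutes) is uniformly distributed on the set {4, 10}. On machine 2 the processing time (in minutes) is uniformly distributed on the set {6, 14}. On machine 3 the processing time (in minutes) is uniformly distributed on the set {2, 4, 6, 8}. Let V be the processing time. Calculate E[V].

22/3

E[V | machine 1] = (4+10)/2 = 7.
E[V | machine 2] = (6+14)/2 = 10.
E[V | machine 3] = (2+4+6+8)/4 = 5.
E[V] = (1/3)·(7) + (1/3)·(10) + (1/3)·(5) = 22/3.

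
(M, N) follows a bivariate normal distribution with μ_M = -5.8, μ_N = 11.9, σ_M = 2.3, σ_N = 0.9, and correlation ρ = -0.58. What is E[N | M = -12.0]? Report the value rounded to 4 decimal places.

13.3071

E[N | M=x] = μ_N + ρ(σ_N/σ_M)(x − μ_M) for jointly normal variables.
E[N | M=-12.0] = 11.9 + (-0.58)·(0.9/2.3)·(-12.0 − (-5.8)) = 11.9 + (-0.226957)·(-6.2) = 13.3071.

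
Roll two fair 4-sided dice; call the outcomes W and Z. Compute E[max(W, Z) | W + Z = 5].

7/2

Outcomes with W + Z = 5: (1,4), (2,3), (3,2), (4,1), each with probability 1/16.
E[max(W, Z) | W + Z = 5] = (4 + 3 + 3 + 4) / 4 = 7/2.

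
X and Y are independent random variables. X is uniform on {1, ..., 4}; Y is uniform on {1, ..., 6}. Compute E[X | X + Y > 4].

25/9

P(X + Y > 4) = 3/4.
Summing X·P(x,y) over outcomes with X + Y > 4 gives 25/12.
E[X | X + Y > 4] = (25/12) / (3/4) = 25/9.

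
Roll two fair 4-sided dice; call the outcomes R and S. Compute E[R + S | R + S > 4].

6

Outcomes with R + S > 4: (1,4), (2,3), (2,4), (3,2), (3,3), (3,4), (4,1), (4,2), (4,3), (4,4), each with probability 1/16.
E[R + S | R + S > 4] = (5 + 5 + 6 + 5 + 6 + 7 + 5 + 6 + 7 + 8) / 10 = 6.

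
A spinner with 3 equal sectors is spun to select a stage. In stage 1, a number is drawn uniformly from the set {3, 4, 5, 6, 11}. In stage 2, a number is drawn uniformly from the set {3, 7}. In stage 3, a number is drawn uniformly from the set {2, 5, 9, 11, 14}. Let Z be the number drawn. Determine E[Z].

19/3

E[Z | stage 1] = (3+4+5+6+11)/5 = 29/5.
E[Z | stage 2] = (3+7)/2 = 5.
E[Z | stage 3] = (2+5+9+11+14)/5 = 41/5.
By the law of total expectation,
E[Z] = (1/3)·(29/5) + (1/3)·(5) + (1/3)·(41/5) = 19/3.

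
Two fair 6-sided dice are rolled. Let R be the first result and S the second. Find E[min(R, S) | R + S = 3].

1

P(R + S = 3) = 1/18.
Summing min(R,S)·P(x,y) over outcomes with R + S = 3 gives 1/18.
E[min(R, S) | R + S = 3] = (1/18) / (1/18) = 1.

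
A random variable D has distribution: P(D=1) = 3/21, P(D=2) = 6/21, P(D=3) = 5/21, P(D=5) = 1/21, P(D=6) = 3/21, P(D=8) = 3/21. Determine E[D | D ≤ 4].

15/7

P(D ≤ 4) = 2/3.
Σ over the event: 1·1/7 + 2·2/7 + 3·5/21 = 10/7.
E[D | D ≤ 4] = (10/7) / (2/3) = 15/7.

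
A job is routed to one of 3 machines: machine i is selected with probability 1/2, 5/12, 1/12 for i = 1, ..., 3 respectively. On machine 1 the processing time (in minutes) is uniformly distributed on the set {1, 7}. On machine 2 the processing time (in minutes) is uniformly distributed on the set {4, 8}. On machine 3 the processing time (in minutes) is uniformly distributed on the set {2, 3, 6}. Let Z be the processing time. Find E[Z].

173/36

E[Z | machine 1] = (1+7)/2 = 4.
E[Z | machine 2] = (4+8)/2 = 6.
E[Z | machine 3] = (2+3+6)/3 = 11/3.
E[Z] = (1/2)·(4) + (5/12)·(6) + (1/12)·(11/3) = 173/36.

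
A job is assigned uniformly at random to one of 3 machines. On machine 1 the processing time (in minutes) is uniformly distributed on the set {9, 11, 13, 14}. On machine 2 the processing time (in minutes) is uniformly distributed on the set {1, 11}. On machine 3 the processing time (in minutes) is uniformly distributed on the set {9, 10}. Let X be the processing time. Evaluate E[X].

E[X | machine 1] = (9+11+13+14)/4 = 47/4.
E[X | machine 2] = (1+11)/2 = 6.
E[X | machine 3] = (9+10)/2 = 19/2.
By the law of total expectation,
E[X] = (1/3)·(47/4) + (1/3)·(6) + (1/3)·(19/2) = 109/12.

109/12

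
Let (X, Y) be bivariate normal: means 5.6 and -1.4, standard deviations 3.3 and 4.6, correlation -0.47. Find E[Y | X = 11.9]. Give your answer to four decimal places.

-5.5275

E[Y | X=x] = μ_Y + ρ(σ_Y/σ_X)(x − μ_X) for jointly normal variables.
E[Y | X=11.9] = -1.4 + (-0.47)·(4.6/3.3)·(11.9 − (5.6)) = -1.4 + (-0.655152)·(6.3) = -5.5275.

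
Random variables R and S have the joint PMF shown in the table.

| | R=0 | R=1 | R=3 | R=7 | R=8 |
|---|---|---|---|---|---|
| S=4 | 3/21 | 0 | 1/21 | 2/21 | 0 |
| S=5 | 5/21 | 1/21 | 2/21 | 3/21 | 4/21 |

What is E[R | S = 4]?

P(S = 4) = 2/7.
Σ R·P over the event = 0·(3/21) + 3·(1/21) + 7·(2/21) = 17/21.
E[R | S = 4] = (17/21) / (2/7) = 17/6.

17/6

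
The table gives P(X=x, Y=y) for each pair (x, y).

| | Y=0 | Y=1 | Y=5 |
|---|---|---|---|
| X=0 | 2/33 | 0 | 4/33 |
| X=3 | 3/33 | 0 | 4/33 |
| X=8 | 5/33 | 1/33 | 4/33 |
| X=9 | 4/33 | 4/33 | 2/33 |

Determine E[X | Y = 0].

85/14

P(Y = 0) = 14/33.
Σ X·P over the event = 0·(2/33) + 3·(3/33) + 8·(5/33) + 9·(4/33) = 85/33.
E[X | Y = 0] = (85/33) / (14/33) = 85/14.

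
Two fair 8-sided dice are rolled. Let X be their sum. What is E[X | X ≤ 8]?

P(X ≤ 8) = 7/16.
Σ over the event: 2·1/64 + 3·1/32 + 4·3/64 + 5·1/16 + 6·5/64 + 7·3/32 + 8·7/64 = 21/8.
E[X | X ≤ 8] = (21/8) / (7/16) = 6.

6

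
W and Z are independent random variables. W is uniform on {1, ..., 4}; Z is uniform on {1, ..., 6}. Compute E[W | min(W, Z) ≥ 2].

3

P(min(W, Z) ≥ 2) = 5/8.
Summing W·P(x,y) over outcomes with min(W, Z) ≥ 2 gives 15/8.
E[W | min(W, Z) ≥ 2] = (15/8) / (5/8) = 3.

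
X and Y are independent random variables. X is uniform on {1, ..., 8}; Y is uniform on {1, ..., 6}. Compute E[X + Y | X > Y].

79/9

P(X > Y) = 9/16.
Summing (X+Y)·P(x,y) over outcomes with X > Y gives 79/16.
E[X + Y | X > Y] = (79/16) / (9/16) = 79/9.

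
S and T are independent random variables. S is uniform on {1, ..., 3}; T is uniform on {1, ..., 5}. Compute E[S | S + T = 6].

Outcomes with S + T = 6: (1,5), (2,4), (3,3), each with probability 1/15.
E[S | S + T = 6] = (1 + 2 + 3) / 3 = 2.

2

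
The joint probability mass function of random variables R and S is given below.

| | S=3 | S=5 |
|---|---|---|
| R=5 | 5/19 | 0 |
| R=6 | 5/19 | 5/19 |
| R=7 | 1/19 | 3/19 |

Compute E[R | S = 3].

P(S = 3) = 11/19.
Σ R·P over the event = 5·(5/19) + 6·(5/19) + 7·(1/19) = 62/19.
E[R | S = 3] = (62/19) / (11/19) = 62/11.

62/11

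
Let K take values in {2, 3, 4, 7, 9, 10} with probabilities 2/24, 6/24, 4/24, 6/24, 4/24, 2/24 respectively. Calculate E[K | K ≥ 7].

P(K ≥ 7) = 1/2.
Σ over the event: 7·1/4 + 9·1/6 + 10·1/12 = 49/12.
E[K | K ≥ 7] = (49/12) / (1/2) = 49/6.

49/6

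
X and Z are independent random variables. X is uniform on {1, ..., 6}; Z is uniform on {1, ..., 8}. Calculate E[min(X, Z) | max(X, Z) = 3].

Outcomes with max(X, Z) = 3: (1,3), (2,3), (3,1), (3,2), (3,3), each with probability 1/48.
E[min(X, Z) | max(X, Z) = 3] = (1 + 2 + 1 + 2 + 3) / 5 = 9/5.

9/5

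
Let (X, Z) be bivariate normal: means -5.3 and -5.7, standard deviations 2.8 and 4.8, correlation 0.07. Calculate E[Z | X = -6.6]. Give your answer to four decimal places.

-5.8560

E[Z | X=x] = μ_Z + ρ(σ_Z/σ_X)(x − μ_X) for jointly normal variables.
E[Z | X=-6.6] = -5.7 + (0.07)·(4.8/2.8)·(-6.6 − (-5.3)) = -5.7 + (0.12)·(-1.3) = -5.8560.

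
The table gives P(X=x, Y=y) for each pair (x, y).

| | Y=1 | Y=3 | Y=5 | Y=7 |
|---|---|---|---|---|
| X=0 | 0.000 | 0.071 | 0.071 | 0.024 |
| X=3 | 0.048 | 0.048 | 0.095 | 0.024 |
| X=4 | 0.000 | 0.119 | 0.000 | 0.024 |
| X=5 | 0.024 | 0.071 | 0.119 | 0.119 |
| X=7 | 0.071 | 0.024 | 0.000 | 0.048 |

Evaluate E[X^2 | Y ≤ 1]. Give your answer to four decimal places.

P(Y ≤ 1) = 0.143.
Summing X^2·P(X=x,Y=y) over the conditioning event gives 4.511.
E[X^2 | Y ≤ 1] = (4.511) / (0.143) = 31.5455.

31.5455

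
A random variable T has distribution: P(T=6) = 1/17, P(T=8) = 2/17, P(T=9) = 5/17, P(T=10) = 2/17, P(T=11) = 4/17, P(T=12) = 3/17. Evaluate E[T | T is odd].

89/9

P(T is odd) = 9/17.
Σ over the event: 9·5/17 + 11·4/17 = 89/17.
E[T | T is odd] = (89/17) / (9/17) = 89/9.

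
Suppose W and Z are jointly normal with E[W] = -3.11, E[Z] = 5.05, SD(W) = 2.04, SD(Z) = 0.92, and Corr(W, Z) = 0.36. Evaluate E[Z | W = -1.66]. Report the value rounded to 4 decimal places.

The regression of Z on W has slope ρ·σ_Z/σ_W and passes through (μ_W, μ_Z).
E[Z | W=-1.66] = 5.05 + (0.36)·(0.92/2.04)·(-1.66 − (-3.11)) = 5.05 + (0.16235)·(1.45) = 5.2854.

5.2854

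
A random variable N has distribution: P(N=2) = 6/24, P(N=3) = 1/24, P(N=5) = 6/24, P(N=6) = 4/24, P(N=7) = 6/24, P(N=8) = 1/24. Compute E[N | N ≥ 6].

P(N ≥ 6) = 11/24.
Σ over the event: 6·1/6 + 7·1/4 + 8·1/24 = 37/12.
E[N | N ≥ 6] = (37/12) / (11/24) = 74/11.

74/11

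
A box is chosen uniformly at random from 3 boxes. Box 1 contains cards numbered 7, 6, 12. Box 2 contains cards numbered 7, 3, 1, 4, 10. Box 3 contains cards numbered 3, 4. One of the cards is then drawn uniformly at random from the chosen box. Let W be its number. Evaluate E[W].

E[W | box 1] = (7+6+12)/3 = 25/3.
E[W | box 2] = (7+3+1+4+10)/5 = 5.
E[W | box 3] = (3+4)/2 = 7/2.
E[W] = (1/3)·(25/3) + (1/3)·(5) + (1/3)·(7/2) = 101/18.

101/18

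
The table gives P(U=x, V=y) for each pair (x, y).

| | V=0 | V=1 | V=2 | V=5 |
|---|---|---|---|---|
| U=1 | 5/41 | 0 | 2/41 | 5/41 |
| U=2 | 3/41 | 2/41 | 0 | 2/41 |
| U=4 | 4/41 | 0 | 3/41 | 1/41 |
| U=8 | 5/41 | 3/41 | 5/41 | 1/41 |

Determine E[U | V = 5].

7/3

P(V = 5) = 9/41.
Σ U·P over the event = 1·(5/41) + 2·(2/41) + 4·(1/41) + 8·(1/41) = 21/41.
E[U | V = 5] = (21/41) / (9/41) = 7/3.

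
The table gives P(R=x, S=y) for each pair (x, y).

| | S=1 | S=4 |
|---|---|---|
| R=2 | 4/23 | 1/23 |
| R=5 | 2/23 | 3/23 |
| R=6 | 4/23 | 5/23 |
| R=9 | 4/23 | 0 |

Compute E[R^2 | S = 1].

267/7

P(S = 1) = 14/23.
Σ R^2·P over the event = 4·(4/23) + 25·(2/23) + 36·(4/23) + 81·(4/23) = 534/23.
E[R^2 | S = 1] = (534/23) / (14/23) = 267/7.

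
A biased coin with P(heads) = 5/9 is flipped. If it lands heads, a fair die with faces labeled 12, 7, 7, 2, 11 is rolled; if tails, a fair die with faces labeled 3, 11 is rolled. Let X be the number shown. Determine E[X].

E[X | heads] = (12+7+7+2+11)/5 = 39/5.
E[X | tails] = (3+11)/2 = 7.
E[X] = (5/9)·(39/5) + (4/9)·(7) = 67/9.

67/9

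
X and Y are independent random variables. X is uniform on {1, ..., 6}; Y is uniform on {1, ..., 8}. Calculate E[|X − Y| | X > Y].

P(X > Y) = 5/16.
Summing |X−Y|·P(x,y) over outcomes with X > Y gives 35/48.
E[|X − Y| | X > Y] = (35/48) / (5/16) = 7/3.

7/3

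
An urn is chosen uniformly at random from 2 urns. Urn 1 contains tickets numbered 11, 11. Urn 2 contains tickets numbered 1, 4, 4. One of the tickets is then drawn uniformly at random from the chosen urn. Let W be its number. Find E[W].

7

E[W | urn 1] = (11+11)/2 = 11.
E[W | urn 2] = (1+4+4)/3 = 3.
E[W] = (1/2)·(11) + (1/2)·(3) = 7.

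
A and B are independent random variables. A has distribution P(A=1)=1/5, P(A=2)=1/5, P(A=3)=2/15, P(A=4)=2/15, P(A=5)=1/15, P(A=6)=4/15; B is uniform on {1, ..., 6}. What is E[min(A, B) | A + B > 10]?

49/9

P(A + B > 10) = 1/10.
Summing min(A,B)·P(x,y) over outcomes with A + B > 10 gives 49/90.
E[min(A, B) | A + B > 10] = (49/90) / (1/10) = 49/9.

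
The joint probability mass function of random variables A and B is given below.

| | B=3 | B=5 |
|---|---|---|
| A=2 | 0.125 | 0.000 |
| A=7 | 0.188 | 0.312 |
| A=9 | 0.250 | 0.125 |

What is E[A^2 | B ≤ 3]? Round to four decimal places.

P(B ≤ 3) = 0.563.
Summing A^2·P(A=x,B=y) over the conditioning event gives 29.962.
E[A^2 | B ≤ 3] = (29.962) / (0.563) = 53.2185.

53.2185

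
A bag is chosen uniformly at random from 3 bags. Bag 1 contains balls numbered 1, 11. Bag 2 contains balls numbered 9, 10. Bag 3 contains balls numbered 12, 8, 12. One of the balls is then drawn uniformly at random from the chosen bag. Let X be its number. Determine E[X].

E[X | bag 1] = (1+11)/2 = 6.
E[X | bag 2] = (9+10)/2 = 19/2.
E[X | bag 3] = (12+8+12)/3 = 32/3.
E[X] = (1/3)·(6) + (1/3)·(19/2) + (1/3)·(32/3) = 157/18.

157/18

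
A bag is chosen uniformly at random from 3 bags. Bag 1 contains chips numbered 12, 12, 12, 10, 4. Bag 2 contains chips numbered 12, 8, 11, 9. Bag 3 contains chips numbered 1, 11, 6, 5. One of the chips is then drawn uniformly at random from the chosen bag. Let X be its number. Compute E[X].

E[X | bag 1] = (12+12+12+10+4)/5 = 10.
E[X | bag 2] = (12+8+11+9)/4 = 10.
E[X | bag 3] = (1+11+6+5)/4 = 23/4.
E[X] = (1/3)·(10) + (1/3)·(10) + (1/3)·(23/4) = 103/12.

103/12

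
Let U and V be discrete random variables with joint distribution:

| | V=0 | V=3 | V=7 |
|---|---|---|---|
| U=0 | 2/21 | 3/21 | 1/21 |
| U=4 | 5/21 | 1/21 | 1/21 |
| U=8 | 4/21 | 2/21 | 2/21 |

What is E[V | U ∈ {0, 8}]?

18/7

P(U ∈ {0, 8}) = 2/3.
Σ V·P over the event = 0·(2/21) + 3·(3/21) + 7·(1/21) + 0·(4/21) + 3·(2/21) + 7·(2/21) = 12/7.
E[V | U ∈ {0, 8}] = (12/7) / (2/3) = 18/7.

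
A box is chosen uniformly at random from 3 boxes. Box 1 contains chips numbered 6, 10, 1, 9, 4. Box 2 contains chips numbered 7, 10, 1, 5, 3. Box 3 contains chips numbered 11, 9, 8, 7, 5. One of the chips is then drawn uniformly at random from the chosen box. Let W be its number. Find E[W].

E[W | box 1] = (6+10+1+9+4)/5 = 6.
E[W | box 2] = (7+10+1+5+3)/5 = 26/5.
E[W | box 3] = (11+9+8+7+5)/5 = 8.
By the law of total expectation,
E[W] = (1/3)·(6) + (1/3)·(26/5) + (1/3)·(8) = 32/5.

32/5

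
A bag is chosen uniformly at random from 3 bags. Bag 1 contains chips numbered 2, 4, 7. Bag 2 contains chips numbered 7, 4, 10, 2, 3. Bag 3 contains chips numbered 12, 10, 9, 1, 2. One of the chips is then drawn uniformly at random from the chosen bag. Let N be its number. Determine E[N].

49/9

E[N | bag 1] = (2+4+7)/3 = 13/3.
E[N | bag 2] = (7+4+10+2+3)/5 = 26/5.
E[N | bag 3] = (12+10+9+1+2)/5 = 34/5.
By the law of total expectation,
E[N] = (1/3)·(13/3) + (1/3)·(26/5) + (1/3)·(34/5) = 49/9.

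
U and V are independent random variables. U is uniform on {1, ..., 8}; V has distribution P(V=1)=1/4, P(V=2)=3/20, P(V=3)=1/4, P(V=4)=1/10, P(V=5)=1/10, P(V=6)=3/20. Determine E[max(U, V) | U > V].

P(U > V) = 49/80.
Summing max(U,V)·P(x,y) over outcomes with U > V gives 563/160.
E[max(U, V) | U > V] = (563/160) / (49/80) = 563/98.

563/98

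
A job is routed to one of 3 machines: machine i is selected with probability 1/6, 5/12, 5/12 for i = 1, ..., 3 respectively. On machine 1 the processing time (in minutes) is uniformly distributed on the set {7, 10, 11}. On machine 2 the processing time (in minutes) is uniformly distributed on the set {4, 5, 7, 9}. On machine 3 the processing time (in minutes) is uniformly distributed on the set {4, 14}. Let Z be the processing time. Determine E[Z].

1139/144

E[Z | machine 1] = (7+10+11)/3 = 28/3.
E[Z | machine 2] = (4+5+7+9)/4 = 25/4.
E[Z | machine 3] = (4+14)/2 = 9.
By the law of total expectation,
E[Z] = (1/6)·(28/3) + (5/12)·(25/4) + (5/12)·(9) = 1139/144.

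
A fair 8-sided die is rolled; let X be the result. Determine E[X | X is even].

Given X is even, X is equally likely to be any of {2, 4, 6, 8}.
E[X | X is even] = (2 + 4 + 6 + 8) / 4 = 5.

5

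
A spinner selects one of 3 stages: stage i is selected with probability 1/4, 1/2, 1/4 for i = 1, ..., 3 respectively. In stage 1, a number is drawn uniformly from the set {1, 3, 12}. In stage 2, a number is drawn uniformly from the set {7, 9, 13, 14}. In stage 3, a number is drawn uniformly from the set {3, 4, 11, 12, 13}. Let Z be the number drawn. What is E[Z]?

E[Z | stage 1] = (1+3+12)/3 = 16/3.
E[Z | stage 2] = (7+9+13+14)/4 = 43/4.
E[Z | stage 3] = (3+4+11+12+13)/5 = 43/5.
E[Z] = (1/4)·(16/3) + (1/2)·(43/4) + (1/4)·(43/5) = 1063/120.

1063/120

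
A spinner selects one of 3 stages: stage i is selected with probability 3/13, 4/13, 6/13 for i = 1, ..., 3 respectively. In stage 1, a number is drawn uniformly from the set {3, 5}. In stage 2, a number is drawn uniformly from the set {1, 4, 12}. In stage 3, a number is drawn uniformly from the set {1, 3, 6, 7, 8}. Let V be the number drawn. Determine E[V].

E[V | stage 1] = (3+5)/2 = 4.
E[V | stage 2] = (1+4+12)/3 = 17/3.
E[V | stage 3] = (1+3+6+7+8)/5 = 5.
E[V] = (3/13)·(4) + (4/13)·(17/3) + (6/13)·(5) = 194/39.

194/39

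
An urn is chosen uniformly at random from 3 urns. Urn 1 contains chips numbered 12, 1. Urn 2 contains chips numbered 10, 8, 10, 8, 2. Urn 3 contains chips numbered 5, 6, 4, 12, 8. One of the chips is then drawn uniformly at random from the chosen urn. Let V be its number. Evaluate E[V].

E[V | urn 1] = (12+1)/2 = 13/2.
E[V | urn 2] = (10+8+10+8+2)/5 = 38/5.
E[V | urn 3] = (5+6+4+12+8)/5 = 7.
By the law of total expectation,
E[V] = (1/3)·(13/2) + (1/3)·(38/5) + (1/3)·(7) = 211/30.

211/30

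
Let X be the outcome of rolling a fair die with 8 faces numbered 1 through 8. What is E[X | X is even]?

5

Given X is even, X is equally likely to be any of {2, 4, 6, 8}.
E[X | X is even] = (2 + 4 + 6 + 8) / 4 = 5.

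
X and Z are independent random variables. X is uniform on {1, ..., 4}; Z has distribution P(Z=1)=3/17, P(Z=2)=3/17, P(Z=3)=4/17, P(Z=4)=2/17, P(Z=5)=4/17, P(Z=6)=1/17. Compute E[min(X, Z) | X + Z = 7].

27/11

P(X + Z = 7) = 11/68.
Summing min(X,Z)·P(x,y) over outcomes with X + Z = 7 gives 27/68.
E[min(X, Z) | X + Z = 7] = (27/68) / (11/68) = 27/11.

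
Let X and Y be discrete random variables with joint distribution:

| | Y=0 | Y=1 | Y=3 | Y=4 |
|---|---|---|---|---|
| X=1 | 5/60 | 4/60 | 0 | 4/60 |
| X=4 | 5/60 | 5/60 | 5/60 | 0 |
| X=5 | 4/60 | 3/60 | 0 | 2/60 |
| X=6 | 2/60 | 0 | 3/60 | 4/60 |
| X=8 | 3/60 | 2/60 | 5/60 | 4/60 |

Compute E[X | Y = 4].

P(Y = 4) = 7/30.
Σ X·P over the event = 1·(4/60) + 5·(2/60) + 6·(4/60) + 8·(4/60) = 7/6.
E[X | Y = 4] = (7/6) / (7/30) = 5.

5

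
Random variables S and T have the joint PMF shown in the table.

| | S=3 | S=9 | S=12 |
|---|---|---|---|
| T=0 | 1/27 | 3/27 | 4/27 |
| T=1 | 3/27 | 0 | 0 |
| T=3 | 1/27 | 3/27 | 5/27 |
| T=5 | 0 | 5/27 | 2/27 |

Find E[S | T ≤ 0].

39/4

P(T ≤ 0) = 8/27.
Σ S·P over the event = 3·(1/27) + 9·(3/27) + 12·(4/27) = 26/9.
E[S | T ≤ 0] = (26/9) / (8/27) = 39/4.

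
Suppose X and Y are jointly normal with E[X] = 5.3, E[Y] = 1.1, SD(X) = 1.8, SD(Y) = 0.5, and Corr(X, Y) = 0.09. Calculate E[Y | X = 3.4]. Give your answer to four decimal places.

For a bivariate normal, E[Y | X=x] = μ_Y + ρ·(σ_Y/σ_X)·(x − μ_X).
E[Y | X=3.4] = 1.1 + (0.09)·(0.5/1.8)·(3.4 − (5.3)) = 1.1 + (0.025)·(-1.9) = 1.0525.

1.0525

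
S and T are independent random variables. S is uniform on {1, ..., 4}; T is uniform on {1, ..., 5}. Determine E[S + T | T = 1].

Outcomes with T = 1: (1,1), (2,1), (3,1), (4,1), each with probability 1/20.
E[S + T | T = 1] = (2 + 3 + 4 + 5) / 4 = 7/2.

7/2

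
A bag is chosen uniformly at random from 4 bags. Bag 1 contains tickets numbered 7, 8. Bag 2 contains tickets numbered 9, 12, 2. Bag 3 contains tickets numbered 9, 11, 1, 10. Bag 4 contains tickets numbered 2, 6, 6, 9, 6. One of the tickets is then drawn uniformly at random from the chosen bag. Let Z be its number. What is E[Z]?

E[Z | bag 1] = (7+8)/2 = 15/2.
E[Z | bag 2] = (9+12+2)/3 = 23/3.
E[Z | bag 3] = (9+11+1+10)/4 = 31/4.
E[Z | bag 4] = (2+6+6+9+6)/5 = 29/5.
By the law of total expectation,
E[Z] = (1/4)·(15/2) + (1/4)·(23/3) + (1/4)·(31/4) + (1/4)·(29/5) = 1723/240.

1723/240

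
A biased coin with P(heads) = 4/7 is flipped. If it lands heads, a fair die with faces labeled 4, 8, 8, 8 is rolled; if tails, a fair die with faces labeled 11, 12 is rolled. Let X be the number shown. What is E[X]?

125/14

E[X | heads] = (4+8+8+8)/4 = 7.
E[X | tails] = (11+12)/2 = 23/2.
By the law of total expectation,
E[X] = (4/7)·(7) + (3/7)·(23/2) = 125/14.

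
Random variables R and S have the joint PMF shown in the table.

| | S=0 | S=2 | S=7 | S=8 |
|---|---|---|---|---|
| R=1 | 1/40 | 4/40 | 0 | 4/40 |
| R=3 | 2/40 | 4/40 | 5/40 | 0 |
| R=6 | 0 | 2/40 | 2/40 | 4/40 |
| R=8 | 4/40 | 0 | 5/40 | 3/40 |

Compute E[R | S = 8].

52/11

P(S = 8) = 11/40.
Σ R·P over the event = 1·(4/40) + 6·(4/40) + 8·(3/40) = 13/10.
E[R | S = 8] = (13/10) / (11/40) = 52/11.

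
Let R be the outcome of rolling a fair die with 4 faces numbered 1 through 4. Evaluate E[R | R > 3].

4

Given R > 3, R is equally likely to be any of {4}.
E[R | R > 3] = (4) / 1 = 4.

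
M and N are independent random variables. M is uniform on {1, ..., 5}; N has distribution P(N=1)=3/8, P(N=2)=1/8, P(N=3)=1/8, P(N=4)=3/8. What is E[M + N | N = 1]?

4

P(N = 1) = 3/8.
Summing (M+N)·P(x,y) over outcomes with N = 1 gives 3/2.
E[M + N | N = 1] = (3/2) / (3/8) = 4.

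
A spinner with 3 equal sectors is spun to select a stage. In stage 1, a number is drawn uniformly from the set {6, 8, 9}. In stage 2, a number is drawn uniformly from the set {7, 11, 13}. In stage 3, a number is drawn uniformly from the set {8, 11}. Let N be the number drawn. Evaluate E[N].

E[N | stage 1] = (6+8+9)/3 = 23/3.
E[N | stage 2] = (7+11+13)/3 = 31/3.
E[N | stage 3] = (8+11)/2 = 19/2.
By the law of total expectation,
E[N] = (1/3)·(23/3) + (1/3)·(31/3) + (1/3)·(19/2) = 55/6.

55/6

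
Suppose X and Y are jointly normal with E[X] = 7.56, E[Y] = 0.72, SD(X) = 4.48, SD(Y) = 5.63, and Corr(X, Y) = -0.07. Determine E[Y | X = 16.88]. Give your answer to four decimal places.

-0.0999

The regression of Y on X has slope ρ·σ_Y/σ_X and passes through (μ_X, μ_Y).
E[Y | X=16.88] = 0.72 + (-0.07)·(5.63/4.48)·(16.88 − (7.56)) = 0.72 + (-0.087969)·(9.32) = -0.0999.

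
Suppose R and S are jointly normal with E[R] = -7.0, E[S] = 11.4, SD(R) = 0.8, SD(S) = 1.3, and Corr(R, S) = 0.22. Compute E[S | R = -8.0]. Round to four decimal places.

E[S | R=x] = μ_S + ρ(σ_S/σ_R)(x − μ_R) for jointly normal variables.
E[S | R=-8.0] = 11.4 + (0.22)·(1.3/0.8)·(-8.0 − (-7.0)) = 11.4 + (0.3575)·(-1) = 11.0425.

11.0425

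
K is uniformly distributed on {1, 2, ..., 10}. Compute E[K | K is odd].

Given K is odd, K is equally likely to be any of {1, 3, 5, 7, 9}.
E[K | K is odd] = (1 + 3 + 5 + 7 + 9) / 5 = 5.

5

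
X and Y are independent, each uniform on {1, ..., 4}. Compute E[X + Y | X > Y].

Outcomes with X > Y: (2,1), (3,1), (3,2), (4,1), (4,2), (4,3), each with probability 1/16.
E[X + Y | X > Y] = (3 + 4 + 5 + 5 + 6 + 7) / 6 = 5.

5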